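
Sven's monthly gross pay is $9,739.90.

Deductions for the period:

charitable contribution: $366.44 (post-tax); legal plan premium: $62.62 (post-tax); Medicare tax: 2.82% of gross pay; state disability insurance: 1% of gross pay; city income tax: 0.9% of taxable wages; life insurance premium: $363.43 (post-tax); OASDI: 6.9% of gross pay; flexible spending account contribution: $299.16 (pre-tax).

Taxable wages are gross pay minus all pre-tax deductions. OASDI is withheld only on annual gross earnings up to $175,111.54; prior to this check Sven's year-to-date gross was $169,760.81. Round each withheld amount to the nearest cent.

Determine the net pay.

Flexible spending account contribution: $299.16
Taxable wages = $9,739.90 − $299.16 = $9,440.74
City income tax: $9,440.74 × 0.009 = $84.97
Medicare tax: $9,739.90 × 0.0282 = $274.67
State disability insurance: $9,739.90 × 0.01 = $97.40
OASDI: only $175,111.54 − $169,760.81 = $5,350.73 of this check is subject → $5,350.73 × 0.069 = $369.20
Legal plan premium: $62.62
Charitable contribution: $366.44
Life insurance premium: $363.43
Total deductions = $299.16 + $84.97 + $274.67 + $97.40 + $369.20 + $62.62 + $366.44 + $363.43 = $1,917.89
Net pay = $9,739.90 − $1,917.89 = $7,822.01

$7,822.01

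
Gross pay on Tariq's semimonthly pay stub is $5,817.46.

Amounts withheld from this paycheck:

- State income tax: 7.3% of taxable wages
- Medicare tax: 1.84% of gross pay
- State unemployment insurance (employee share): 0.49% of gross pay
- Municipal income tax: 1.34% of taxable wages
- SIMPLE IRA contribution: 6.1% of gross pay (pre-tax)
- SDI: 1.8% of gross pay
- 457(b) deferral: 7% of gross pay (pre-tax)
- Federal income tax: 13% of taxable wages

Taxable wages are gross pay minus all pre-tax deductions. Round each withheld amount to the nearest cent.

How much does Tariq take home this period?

457(b) deferral: $5,817.46 × 0.07 = $407.22
SIMPLE IRA contribution: $5,817.46 × 0.061 = $354.87
Pre-tax total = $407.22 + $354.87 = $762.09
Taxable wages = $5,817.46 − $762.09 = $5,055.37
State income tax: $5,055.37 × 0.073 = $369.04
Municipal income tax: $5,055.37 × 0.0134 = $67.74
Federal income tax: $5,055.37 × 0.13 = $657.20
SDI: $5,817.46 × 0.018 = $104.71
State unemployment insurance (employee share): $5,817.46 × 0.0049 = $28.51
Medicare tax: $5,817.46 × 0.0184 = $107.04
Total deductions = $407.22 + $354.87 + $369.04 + $67.74 + $657.20 + $104.71 + $28.51 + $107.04 = $2,096.33
Net pay = $5,817.46 − $2,096.33 = $3,721.13

$3,721.13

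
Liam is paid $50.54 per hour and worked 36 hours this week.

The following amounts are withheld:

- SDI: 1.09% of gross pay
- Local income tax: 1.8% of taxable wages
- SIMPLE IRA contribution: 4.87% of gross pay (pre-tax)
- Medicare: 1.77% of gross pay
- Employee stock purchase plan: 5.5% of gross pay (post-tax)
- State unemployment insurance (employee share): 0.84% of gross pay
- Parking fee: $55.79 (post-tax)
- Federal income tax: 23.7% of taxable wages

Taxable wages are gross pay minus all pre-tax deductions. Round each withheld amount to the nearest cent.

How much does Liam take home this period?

$1,066.30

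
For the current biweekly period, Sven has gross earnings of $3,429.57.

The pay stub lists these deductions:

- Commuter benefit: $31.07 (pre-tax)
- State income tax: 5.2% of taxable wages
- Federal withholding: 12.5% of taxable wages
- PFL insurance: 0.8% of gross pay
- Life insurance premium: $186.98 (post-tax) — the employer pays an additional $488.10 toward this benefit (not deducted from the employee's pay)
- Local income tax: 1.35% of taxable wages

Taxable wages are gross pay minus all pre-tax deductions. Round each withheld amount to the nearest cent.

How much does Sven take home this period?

Commuter benefit: $31.07
Taxable wages = $3,429.57 − $31.07 = $3,398.50
Local income tax: $3,398.50 × 0.0135 = $45.88
State income tax: $3,398.50 × 0.052 = $176.72
Federal withholding: $3,398.50 × 0.125 = $424.81
PFL insurance: $3,429.57 × 0.008 = $27.44
Life insurance premium: $186.98
(Employer's $488.10 toward life insurance premium is not withheld from the employee.)
Total deductions = $31.07 + $45.88 + $176.72 + $424.81 + $27.44 + $186.98 = $892.90
Net pay = $3,429.57 − $892.90 = $2,536.67

$2,536.67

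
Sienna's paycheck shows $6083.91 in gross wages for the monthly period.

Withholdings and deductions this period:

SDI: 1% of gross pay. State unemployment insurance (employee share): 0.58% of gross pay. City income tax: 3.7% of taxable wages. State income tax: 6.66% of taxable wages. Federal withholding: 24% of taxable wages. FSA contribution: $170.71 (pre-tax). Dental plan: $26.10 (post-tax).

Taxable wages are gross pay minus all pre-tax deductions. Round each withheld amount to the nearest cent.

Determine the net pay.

FSA contribution: $170.71
Taxable wages = $6083.91 − $170.71 = $5913.20
State income tax: $5913.20 × 0.0666 = $393.82
City income tax: $5913.20 × 0.037 = $218.79
Federal withholding: $5913.20 × 0.24 = $1419.17
SDI: $6083.91 × 0.01 = $60.84
State unemployment insurance (employee share): $6083.91 × 0.0058 = $35.29
Dental plan: $26.10
Total deductions = $170.71 + $393.82 + $218.79 + $1419.17 + $60.84 + $35.29 + $26.10 = $2324.72
Net pay = $6083.91 − $2324.72 = $3759.19

$3759.19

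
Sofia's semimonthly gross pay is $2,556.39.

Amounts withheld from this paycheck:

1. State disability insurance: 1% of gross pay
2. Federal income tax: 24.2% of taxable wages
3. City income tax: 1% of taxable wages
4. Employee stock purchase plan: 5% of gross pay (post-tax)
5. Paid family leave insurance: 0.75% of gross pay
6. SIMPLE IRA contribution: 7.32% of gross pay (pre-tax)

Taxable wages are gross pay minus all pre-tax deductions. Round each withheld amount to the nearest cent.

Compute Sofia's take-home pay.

$1,599.66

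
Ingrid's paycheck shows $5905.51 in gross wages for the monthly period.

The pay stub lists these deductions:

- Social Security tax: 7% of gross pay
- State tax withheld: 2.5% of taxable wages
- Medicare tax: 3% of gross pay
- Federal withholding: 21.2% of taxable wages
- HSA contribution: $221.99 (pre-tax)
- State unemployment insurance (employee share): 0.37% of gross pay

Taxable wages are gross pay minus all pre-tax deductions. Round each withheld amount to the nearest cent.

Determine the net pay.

$3724.11

HSA contribution: $221.99
Taxable wages = $5905.51 − $221.99 = $5683.52
Federal withholding: $5683.52 × 0.212 = $1204.91
State tax withheld: $5683.52 × 0.025 = $142.09
State unemployment insurance (employee share): $5905.51 × 0.0037 = $21.85
Social Security tax: $5905.51 × 0.07 = $413.39
Medicare tax: $5905.51 × 0.03 = $177.17
Total deductions = $221.99 + $1204.91 + $142.09 + $21.85 + $413.39 + $177.17 = $2181.40
Net pay = $5905.51 − $2181.40 = $3724.11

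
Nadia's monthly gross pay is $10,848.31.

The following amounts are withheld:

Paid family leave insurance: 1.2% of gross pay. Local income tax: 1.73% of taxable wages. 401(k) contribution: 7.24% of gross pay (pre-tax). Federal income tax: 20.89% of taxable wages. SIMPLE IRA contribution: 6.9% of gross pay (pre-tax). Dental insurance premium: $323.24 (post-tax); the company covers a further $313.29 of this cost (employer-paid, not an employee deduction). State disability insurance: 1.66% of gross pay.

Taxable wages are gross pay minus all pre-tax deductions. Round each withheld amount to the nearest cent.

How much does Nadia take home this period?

$6,573.95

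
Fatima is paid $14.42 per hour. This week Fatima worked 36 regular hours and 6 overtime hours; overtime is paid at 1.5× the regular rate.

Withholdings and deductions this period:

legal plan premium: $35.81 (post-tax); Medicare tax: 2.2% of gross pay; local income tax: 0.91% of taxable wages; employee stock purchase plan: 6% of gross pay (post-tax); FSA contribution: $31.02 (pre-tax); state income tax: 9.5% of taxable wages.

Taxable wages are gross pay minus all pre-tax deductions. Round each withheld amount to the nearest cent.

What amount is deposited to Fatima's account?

Regular pay: 36 × $14.42 = $519.12
Overtime pay: 6 × $14.42 × 1.5 = $129.78
Gross pay = $519.12 + $129.78 = $648.90
FSA contribution: $31.02
Taxable wages = $648.90 − $31.02 = $617.88
Local income tax: $617.88 × 0.0091 = $5.62
State income tax: $617.88 × 0.095 = $58.70
Medicare tax: $648.90 × 0.022 = $14.28
Legal plan premium: $35.81
Employee stock purchase plan: $648.90 × 0.06 = $38.93
Total deductions = $31.02 + $5.62 + $58.70 + $14.28 + $35.81 + $38.93 = $184.36
Net pay = $648.90 − $184.36 = $464.54

$464.54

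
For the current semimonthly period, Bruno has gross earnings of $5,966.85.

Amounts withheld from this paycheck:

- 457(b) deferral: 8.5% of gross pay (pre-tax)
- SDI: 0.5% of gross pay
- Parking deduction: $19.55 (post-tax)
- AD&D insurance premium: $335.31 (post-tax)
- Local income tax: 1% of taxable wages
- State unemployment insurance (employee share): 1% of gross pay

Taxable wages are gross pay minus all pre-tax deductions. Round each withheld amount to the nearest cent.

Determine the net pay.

457(b) deferral: $5,966.85 × 0.085 = $507.18
Taxable wages = $5,966.85 − $507.18 = $5,459.67
Local income tax: $5,459.67 × 0.01 = $54.60
SDI: $5,966.85 × 0.005 = $29.83
State unemployment insurance (employee share): $5,966.85 × 0.01 = $59.67
AD&D insurance premium: $335.31
Parking deduction: $19.55
Total deductions = $507.18 + $54.60 + $29.83 + $59.67 + $335.31 + $19.55 = $1,006.14
Net pay = $5,966.85 − $1,006.14 = $4,960.71

$4,960.71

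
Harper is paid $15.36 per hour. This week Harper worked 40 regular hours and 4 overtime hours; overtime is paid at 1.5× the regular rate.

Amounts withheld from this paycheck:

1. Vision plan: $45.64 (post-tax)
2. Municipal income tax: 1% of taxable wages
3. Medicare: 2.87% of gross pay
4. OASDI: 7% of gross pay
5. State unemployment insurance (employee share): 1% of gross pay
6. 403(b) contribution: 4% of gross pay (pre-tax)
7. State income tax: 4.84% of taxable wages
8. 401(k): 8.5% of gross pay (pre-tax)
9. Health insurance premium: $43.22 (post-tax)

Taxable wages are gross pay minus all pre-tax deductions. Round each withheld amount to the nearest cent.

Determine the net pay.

$416.47

Regular pay: 40 × $15.36 = $614.40
Overtime pay: 4 × $15.36 × 1.5 = $92.16
Gross pay = $614.40 + $92.16 = $706.56
403(b) contribution: $706.56 × 0.04 = $28.26
401(k): $706.56 × 0.085 = $60.06
Pre-tax total = $28.26 + $60.06 = $88.32
Taxable wages = $706.56 − $88.32 = $618.24
Municipal income tax: $618.24 × 0.01 = $6.18
State income tax: $618.24 × 0.0484 = $29.92
Medicare: $706.56 × 0.0287 = $20.28
OASDI: $706.56 × 0.07 = $49.46
State unemployment insurance (employee share): $706.56 × 0.01 = $7.07
Vision plan: $45.64
Health insurance premium: $43.22
Total deductions = $28.26 + $60.06 + $6.18 + $29.92 + $20.28 + $49.46 + $7.07 + $45.64 + $43.22 = $290.09
Net pay = $706.56 − $290.09 = $416.47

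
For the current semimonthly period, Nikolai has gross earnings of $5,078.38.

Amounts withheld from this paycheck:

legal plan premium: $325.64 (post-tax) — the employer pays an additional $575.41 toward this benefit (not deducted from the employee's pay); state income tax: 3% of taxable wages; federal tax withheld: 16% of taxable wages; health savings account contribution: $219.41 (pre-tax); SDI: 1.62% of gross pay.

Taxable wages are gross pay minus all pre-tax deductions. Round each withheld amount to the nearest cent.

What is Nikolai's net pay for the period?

$3,527.85

Health savings account contribution: $219.41
Taxable wages = $5,078.38 − $219.41 = $4,858.97
Federal tax withheld: $4,858.97 × 0.16 = $777.44
State income tax: $4,858.97 × 0.03 = $145.77
SDI: $5,078.38 × 0.0162 = $82.27
Legal plan premium: $325.64
(Employer's $575.41 toward legal plan premium is not withheld from the employee.)
Total deductions = $219.41 + $777.44 + $145.77 + $82.27 + $325.64 = $1,550.53
Net pay = $5,078.38 − $1,550.53 = $3,527.85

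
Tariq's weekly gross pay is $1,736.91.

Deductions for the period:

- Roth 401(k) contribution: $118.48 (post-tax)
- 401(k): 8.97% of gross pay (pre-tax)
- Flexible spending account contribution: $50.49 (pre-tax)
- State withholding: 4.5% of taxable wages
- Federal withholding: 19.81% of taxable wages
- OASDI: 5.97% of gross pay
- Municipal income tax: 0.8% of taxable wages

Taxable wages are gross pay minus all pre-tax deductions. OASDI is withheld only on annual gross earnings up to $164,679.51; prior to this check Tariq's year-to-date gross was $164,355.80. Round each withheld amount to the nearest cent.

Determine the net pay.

$1,008.47

Flexible spending account contribution: $50.49
401(k): $1,736.91 × 0.0897 = $155.80
Pre-tax total = $50.49 + $155.80 = $206.29
Taxable wages = $1,736.91 − $206.29 = $1,530.62
Municipal income tax: $1,530.62 × 0.008 = $12.24
Federal withholding: $1,530.62 × 0.1981 = $303.22
State withholding: $1,530.62 × 0.045 = $68.88
OASDI: only $164,679.51 − $164,355.80 = $323.71 of this check is subject → $323.71 × 0.0597 = $19.33
Roth 401(k) contribution: $118.48
Total deductions = $50.49 + $155.80 + $12.24 + $303.22 + $68.88 + $19.33 + $118.48 = $728.44
Net pay = $1,736.91 − $728.44 = $1,008.47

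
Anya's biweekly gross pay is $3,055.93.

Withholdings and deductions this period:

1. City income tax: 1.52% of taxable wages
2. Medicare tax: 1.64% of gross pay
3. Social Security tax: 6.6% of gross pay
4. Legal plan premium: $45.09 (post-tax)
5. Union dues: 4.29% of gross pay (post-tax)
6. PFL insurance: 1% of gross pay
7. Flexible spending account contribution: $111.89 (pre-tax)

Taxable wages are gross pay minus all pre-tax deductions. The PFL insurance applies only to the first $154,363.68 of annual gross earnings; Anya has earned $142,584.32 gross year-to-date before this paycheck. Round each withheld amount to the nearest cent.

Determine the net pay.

Flexible spending account contribution: $111.89
Taxable wages = $3,055.93 − $111.89 = $2,944.04
City income tax: $2,944.04 × 0.0152 = $44.75
PFL insurance: cap not yet reached, full $3,055.93 is subject → $3,055.93 × 0.01 = $30.56
Social Security tax: $3,055.93 × 0.066 = $201.69
Medicare tax: $3,055.93 × 0.0164 = $50.12
Legal plan premium: $45.09
Union dues: $3,055.93 × 0.0429 = $131.10
Total deductions = $111.89 + $44.75 + $30.56 + $201.69 + $50.12 + $45.09 + $131.10 = $615.20
Net pay = $3,055.93 − $615.20 = $2,440.73

$2,440.73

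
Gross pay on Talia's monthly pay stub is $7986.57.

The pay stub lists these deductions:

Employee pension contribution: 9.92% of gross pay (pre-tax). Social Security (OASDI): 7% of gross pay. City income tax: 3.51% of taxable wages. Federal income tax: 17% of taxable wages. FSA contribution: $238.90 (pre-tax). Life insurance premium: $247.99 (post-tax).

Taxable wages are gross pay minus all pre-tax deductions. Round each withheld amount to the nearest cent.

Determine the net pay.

$4721.80

Employee pension contribution: $7986.57 × 0.0992 = $792.27
FSA contribution: $238.90
Pre-tax total = $792.27 + $238.90 = $1031.17
Taxable wages = $7986.57 − $1031.17 = $6955.40
Federal income tax: $6955.40 × 0.17 = $1182.42
City income tax: $6955.40 × 0.0351 = $244.13
Social Security (OASDI): $7986.57 × 0.07 = $559.06
Life insurance premium: $247.99
Total deductions = $792.27 + $238.90 + $1182.42 + $244.13 + $559.06 + $247.99 = $3264.77
Net pay = $7986.57 − $3264.77 = $4721.80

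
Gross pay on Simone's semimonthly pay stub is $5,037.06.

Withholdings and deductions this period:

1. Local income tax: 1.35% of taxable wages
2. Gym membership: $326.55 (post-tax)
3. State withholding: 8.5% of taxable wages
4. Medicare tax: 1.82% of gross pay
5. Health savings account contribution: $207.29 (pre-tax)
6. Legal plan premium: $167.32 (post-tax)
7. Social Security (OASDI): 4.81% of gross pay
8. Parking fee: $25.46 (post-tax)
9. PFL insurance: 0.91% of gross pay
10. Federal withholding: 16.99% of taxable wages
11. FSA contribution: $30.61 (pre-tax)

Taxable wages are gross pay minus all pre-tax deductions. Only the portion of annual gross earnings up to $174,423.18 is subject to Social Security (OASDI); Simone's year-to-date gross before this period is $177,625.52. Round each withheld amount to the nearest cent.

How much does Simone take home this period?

$2,854.22

Health savings account contribution: $207.29
FSA contribution: $30.61
Pre-tax total = $207.29 + $30.61 = $237.90
Taxable wages = $5,037.06 − $237.90 = $4,799.16
State withholding: $4,799.16 × 0.085 = $407.93
Local income tax: $4,799.16 × 0.0135 = $64.79
Federal withholding: $4,799.16 × 0.1699 = $815.38
Medicare tax: $5,037.06 × 0.0182 = $91.67
PFL insurance: $5,037.06 × 0.0091 = $45.84
Social Security (OASDI): annual cap $174,423.18 already reached (YTD $177,625.52), so $0.00
Parking fee: $25.46
Gym membership: $326.55
Legal plan premium: $167.32
Total deductions = $207.29 + $30.61 + $407.93 + $64.79 + $815.38 + $91.67 + $45.84 + $0.00 + $25.46 + $326.55 + $167.32 = $2,182.84
Net pay = $5,037.06 − $2,182.84 = $2,854.22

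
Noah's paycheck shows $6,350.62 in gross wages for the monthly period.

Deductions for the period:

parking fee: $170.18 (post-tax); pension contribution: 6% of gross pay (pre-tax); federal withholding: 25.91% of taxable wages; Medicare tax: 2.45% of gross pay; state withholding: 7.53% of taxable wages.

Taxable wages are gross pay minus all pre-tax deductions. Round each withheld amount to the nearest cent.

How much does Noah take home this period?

$3,647.58

Pension contribution: $6,350.62 × 0.06 = $381.04
Taxable wages = $6,350.62 − $381.04 = $5,969.58
State withholding: $5,969.58 × 0.0753 = $449.51
Federal withholding: $5,969.58 × 0.2591 = $1,546.72
Medicare tax: $6,350.62 × 0.0245 = $155.59
Parking fee: $170.18
Total deductions = $381.04 + $449.51 + $1,546.72 + $155.59 + $170.18 = $2,703.04
Net pay = $6,350.62 − $2,703.04 = $3,647.58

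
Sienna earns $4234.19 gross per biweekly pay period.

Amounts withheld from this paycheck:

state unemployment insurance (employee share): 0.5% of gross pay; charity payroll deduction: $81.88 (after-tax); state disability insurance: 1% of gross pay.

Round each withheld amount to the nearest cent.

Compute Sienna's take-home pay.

State unemployment insurance (employee share): $4234.19 × 0.005 = $21.17
State disability insurance: $4234.19 × 0.01 = $42.34
Charity payroll deduction: $81.88
Total deductions = $21.17 + $42.34 + $81.88 = $145.39
Net pay = $4234.19 − $145.39 = $4088.80

$4088.80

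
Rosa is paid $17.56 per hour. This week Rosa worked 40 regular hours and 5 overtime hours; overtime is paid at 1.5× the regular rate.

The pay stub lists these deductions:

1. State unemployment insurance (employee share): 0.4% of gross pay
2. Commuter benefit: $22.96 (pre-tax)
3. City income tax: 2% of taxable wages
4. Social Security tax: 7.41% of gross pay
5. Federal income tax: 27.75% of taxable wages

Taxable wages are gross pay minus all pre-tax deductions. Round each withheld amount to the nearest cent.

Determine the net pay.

$504.68

Regular pay: 40 × $17.56 = $702.40
Overtime pay: 5 × $17.56 × 1.5 = $131.70
Gross pay = $702.40 + $131.70 = $834.10
Commuter benefit: $22.96
Taxable wages = $834.10 − $22.96 = $811.14
Federal income tax: $811.14 × 0.2775 = $225.09
City income tax: $811.14 × 0.02 = $16.22
Social Security tax: $834.10 × 0.0741 = $61.81
State unemployment insurance (employee share): $834.10 × 0.004 = $3.34
Total deductions = $22.96 + $225.09 + $16.22 + $61.81 + $3.34 = $329.42
Net pay = $834.10 − $329.42 = $504.68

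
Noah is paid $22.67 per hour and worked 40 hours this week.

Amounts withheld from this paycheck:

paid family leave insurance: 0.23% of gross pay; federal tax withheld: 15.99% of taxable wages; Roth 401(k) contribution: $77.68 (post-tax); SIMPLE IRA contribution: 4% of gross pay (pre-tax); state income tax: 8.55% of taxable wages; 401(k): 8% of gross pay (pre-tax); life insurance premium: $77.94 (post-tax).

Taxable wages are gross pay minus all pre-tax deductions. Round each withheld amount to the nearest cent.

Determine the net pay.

Gross pay: 40 × $22.67 = $906.80
401(k): $906.80 × 0.08 = $72.54
SIMPLE IRA contribution: $906.80 × 0.04 = $36.27
Pre-tax total = $72.54 + $36.27 = $108.81
Taxable wages = $906.80 − $108.81 = $797.99
State income tax: $797.99 × 0.0855 = $68.23
Federal tax withheld: $797.99 × 0.1599 = $127.60
Paid family leave insurance: $906.80 × 0.0023 = $2.09
Life insurance premium: $77.94
Roth 401(k) contribution: $77.68
Total deductions = $72.54 + $36.27 + $68.23 + $127.60 + $2.09 + $77.94 + $77.68 = $462.35
Net pay = $906.80 − $462.35 = $444.45

$444.45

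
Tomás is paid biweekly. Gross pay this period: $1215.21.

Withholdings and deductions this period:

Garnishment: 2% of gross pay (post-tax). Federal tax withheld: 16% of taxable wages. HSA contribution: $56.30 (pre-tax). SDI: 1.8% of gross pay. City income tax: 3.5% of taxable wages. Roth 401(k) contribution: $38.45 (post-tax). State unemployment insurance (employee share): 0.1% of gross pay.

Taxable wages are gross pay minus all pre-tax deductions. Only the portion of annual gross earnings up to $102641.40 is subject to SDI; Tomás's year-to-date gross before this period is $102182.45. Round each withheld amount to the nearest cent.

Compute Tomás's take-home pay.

HSA contribution: $56.30
Taxable wages = $1215.21 − $56.30 = $1158.91
Federal tax withheld: $1158.91 × 0.16 = $185.43
City income tax: $1158.91 × 0.035 = $40.56
State unemployment insurance (employee share): $1215.21 × 0.001 = $1.22
SDI: only $102641.40 − $102182.45 = $458.95 of this check is subject → $458.95 × 0.018 = $8.26
Roth 401(k) contribution: $38.45
Garnishment: $1215.21 × 0.02 = $24.30
Total deductions = $56.30 + $185.43 + $40.56 + $1.22 + $8.26 + $38.45 + $24.30 = $354.52
Net pay = $1215.21 − $354.52 = $860.69

$860.69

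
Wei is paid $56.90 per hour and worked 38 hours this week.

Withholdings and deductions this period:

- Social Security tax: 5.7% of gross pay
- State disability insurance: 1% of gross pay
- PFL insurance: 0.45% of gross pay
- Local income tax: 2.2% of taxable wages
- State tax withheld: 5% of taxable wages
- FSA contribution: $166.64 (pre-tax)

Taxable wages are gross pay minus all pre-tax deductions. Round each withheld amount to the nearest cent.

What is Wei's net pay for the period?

Gross pay: 38 × $56.90 = $2162.20
FSA contribution: $166.64
Taxable wages = $2162.20 − $166.64 = $1995.56
State tax withheld: $1995.56 × 0.05 = $99.78
Local income tax: $1995.56 × 0.022 = $43.90
State disability insurance: $2162.20 × 0.01 = $21.62
PFL insurance: $2162.20 × 0.0045 = $9.73
Social Security tax: $2162.20 × 0.057 = $123.25
Total deductions = $166.64 + $99.78 + $43.90 + $21.62 + $9.73 + $123.25 = $464.92
Net pay = $2162.20 − $464.92 = $1697.28

$1697.28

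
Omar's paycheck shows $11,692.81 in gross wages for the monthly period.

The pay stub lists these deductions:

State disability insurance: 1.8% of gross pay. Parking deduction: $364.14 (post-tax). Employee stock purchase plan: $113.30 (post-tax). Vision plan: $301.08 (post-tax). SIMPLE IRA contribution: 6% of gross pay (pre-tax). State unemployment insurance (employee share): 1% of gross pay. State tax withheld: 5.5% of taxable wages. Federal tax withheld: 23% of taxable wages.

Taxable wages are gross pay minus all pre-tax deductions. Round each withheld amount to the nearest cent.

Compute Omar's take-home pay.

$6,752.81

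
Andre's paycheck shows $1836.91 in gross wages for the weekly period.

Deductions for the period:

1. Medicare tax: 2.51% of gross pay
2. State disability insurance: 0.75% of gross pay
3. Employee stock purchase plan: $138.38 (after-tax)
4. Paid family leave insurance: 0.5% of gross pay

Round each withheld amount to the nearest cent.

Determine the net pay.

$1629.46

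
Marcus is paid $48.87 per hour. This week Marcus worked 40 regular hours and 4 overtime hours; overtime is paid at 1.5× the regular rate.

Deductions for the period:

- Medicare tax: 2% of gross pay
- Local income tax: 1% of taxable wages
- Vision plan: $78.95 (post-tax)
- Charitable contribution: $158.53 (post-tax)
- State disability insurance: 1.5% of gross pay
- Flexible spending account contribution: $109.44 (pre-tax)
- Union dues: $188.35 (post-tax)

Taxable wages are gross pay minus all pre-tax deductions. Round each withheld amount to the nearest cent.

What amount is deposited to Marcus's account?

Regular pay: 40 × $48.87 = $1,954.80
Overtime pay: 4 × $48.87 × 1.5 = $293.22
Gross pay = $1,954.80 + $293.22 = $2,248.02
Flexible spending account contribution: $109.44
Taxable wages = $2,248.02 − $109.44 = $2,138.58
Local income tax: $2,138.58 × 0.01 = $21.39
Medicare tax: $2,248.02 × 0.02 = $44.96
State disability insurance: $2,248.02 × 0.015 = $33.72
Vision plan: $78.95
Union dues: $188.35
Charitable contribution: $158.53
Total deductions = $109.44 + $21.39 + $44.96 + $33.72 + $78.95 + $188.35 + $158.53 = $635.34
Net pay = $2,248.02 − $635.34 = $1,612.68

$1,612.68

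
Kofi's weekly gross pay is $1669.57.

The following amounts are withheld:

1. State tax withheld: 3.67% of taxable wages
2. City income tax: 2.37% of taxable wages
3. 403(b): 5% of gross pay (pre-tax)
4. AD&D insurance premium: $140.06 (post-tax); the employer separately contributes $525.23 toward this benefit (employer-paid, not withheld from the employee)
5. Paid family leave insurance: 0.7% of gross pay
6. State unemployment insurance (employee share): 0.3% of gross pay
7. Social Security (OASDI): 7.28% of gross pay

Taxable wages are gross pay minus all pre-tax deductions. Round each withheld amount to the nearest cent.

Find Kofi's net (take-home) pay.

403(b): $1669.57 × 0.05 = $83.48
Taxable wages = $1669.57 − $83.48 = $1586.09
City income tax: $1586.09 × 0.0237 = $37.59
State tax withheld: $1586.09 × 0.0367 = $58.21
Social Security (OASDI): $1669.57 × 0.0728 = $121.54
State unemployment insurance (employee share): $1669.57 × 0.003 = $5.01
Paid family leave insurance: $1669.57 × 0.007 = $11.69
AD&D insurance premium: $140.06
(Employer's $525.23 toward AD&D insurance premium is not withheld from the employee.)
Total deductions = $83.48 + $37.59 + $58.21 + $121.54 + $5.01 + $11.69 + $140.06 = $457.58
Net pay = $1669.57 − $457.58 = $1211.99

$1211.99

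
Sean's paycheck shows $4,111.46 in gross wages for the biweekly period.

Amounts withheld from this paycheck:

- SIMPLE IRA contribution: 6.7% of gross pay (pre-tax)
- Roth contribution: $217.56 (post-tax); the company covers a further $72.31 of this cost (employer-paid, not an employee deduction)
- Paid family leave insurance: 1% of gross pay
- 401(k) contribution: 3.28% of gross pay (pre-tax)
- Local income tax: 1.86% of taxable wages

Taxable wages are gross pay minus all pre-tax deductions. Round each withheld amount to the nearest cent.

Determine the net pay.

$3,373.62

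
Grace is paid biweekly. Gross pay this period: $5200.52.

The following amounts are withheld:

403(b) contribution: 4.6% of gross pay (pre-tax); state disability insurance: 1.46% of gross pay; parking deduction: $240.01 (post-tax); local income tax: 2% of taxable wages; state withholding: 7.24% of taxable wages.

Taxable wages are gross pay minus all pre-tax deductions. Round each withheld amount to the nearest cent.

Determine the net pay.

$4186.93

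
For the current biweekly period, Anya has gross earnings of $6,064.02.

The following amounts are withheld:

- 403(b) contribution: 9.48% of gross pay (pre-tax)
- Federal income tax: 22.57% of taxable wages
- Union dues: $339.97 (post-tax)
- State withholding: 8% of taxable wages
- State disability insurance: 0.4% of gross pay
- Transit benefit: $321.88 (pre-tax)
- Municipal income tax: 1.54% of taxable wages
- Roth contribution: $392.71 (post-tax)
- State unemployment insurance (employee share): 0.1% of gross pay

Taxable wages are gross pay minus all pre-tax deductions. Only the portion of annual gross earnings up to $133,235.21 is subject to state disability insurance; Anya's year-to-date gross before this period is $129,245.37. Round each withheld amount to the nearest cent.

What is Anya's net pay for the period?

$2,753.36

403(b) contribution: $6,064.02 × 0.0948 = $574.87
Transit benefit: $321.88
Pre-tax total = $574.87 + $321.88 = $896.75
Taxable wages = $6,064.02 − $896.75 = $5,167.27
Federal income tax: $5,167.27 × 0.2257 = $1,166.25
Municipal income tax: $5,167.27 × 0.0154 = $79.58
State withholding: $5,167.27 × 0.08 = $413.38
State disability insurance: only $133,235.21 − $129,245.37 = $3,989.84 of this check is subject → $3,989.84 × 0.004 = $15.96
State unemployment insurance (employee share): $6,064.02 × 0.001 = $6.06
Union dues: $339.97
Roth contribution: $392.71
Total deductions = $574.87 + $321.88 + $1,166.25 + $79.58 + $413.38 + $15.96 + $6.06 + $339.97 + $392.71 = $3,310.66
Net pay = $6,064.02 − $3,310.66 = $2,753.36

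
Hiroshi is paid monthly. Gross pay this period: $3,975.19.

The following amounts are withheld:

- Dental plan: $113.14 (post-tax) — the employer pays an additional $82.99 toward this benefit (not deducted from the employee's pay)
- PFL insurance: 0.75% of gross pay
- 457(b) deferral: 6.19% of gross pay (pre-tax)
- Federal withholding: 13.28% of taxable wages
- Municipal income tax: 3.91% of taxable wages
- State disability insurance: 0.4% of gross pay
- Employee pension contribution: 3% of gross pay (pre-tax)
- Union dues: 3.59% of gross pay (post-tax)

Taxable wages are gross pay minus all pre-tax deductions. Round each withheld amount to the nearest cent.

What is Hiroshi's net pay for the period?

$2,687.77

Employee pension contribution: $3,975.19 × 0.03 = $119.26
457(b) deferral: $3,975.19 × 0.0619 = $246.06
Pre-tax total = $119.26 + $246.06 = $365.32
Taxable wages = $3,975.19 − $365.32 = $3,609.87
Federal withholding: $3,609.87 × 0.1328 = $479.39
Municipal income tax: $3,609.87 × 0.0391 = $141.15
PFL insurance: $3,975.19 × 0.0075 = $29.81
State disability insurance: $3,975.19 × 0.004 = $15.90
Dental plan: $113.14
Union dues: $3,975.19 × 0.0359 = $142.71
(Employer's $82.99 toward dental plan is not withheld from the employee.)
Total deductions = $119.26 + $246.06 + $479.39 + $141.15 + $29.81 + $15.90 + $113.14 + $142.71 = $1,287.42
Net pay = $3,975.19 − $1,287.42 = $2,687.77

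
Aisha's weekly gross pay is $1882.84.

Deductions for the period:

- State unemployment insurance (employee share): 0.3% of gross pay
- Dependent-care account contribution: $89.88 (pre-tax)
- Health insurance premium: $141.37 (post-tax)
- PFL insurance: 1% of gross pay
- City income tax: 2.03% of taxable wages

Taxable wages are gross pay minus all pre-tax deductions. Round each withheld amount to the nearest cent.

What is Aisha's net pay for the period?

$1590.71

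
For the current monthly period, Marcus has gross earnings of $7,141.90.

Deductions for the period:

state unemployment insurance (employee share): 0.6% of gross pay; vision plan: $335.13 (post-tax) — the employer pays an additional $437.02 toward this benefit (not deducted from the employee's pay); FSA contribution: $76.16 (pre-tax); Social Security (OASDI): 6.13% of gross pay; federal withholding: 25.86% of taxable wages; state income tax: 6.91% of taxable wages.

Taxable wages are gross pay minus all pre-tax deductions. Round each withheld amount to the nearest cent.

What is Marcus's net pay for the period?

$3,934.52

FSA contribution: $76.16
Taxable wages = $7,141.90 − $76.16 = $7,065.74
Federal withholding: $7,065.74 × 0.2586 = $1,827.20
State income tax: $7,065.74 × 0.0691 = $488.24
Social Security (OASDI): $7,141.90 × 0.0613 = $437.80
State unemployment insurance (employee share): $7,141.90 × 0.006 = $42.85
Vision plan: $335.13
(Employer's $437.02 toward vision plan is not withheld from the employee.)
Total deductions = $76.16 + $1,827.20 + $488.24 + $437.80 + $42.85 + $335.13 = $3,207.38
Net pay = $7,141.90 − $3,207.38 = $3,934.52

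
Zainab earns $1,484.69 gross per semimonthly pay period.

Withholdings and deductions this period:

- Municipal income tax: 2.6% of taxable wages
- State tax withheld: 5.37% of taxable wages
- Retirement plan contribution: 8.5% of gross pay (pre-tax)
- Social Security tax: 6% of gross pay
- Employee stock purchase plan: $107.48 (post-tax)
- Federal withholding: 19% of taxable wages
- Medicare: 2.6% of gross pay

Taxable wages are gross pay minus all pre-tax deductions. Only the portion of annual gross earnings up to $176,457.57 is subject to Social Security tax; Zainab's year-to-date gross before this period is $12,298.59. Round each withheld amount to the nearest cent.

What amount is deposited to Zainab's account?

Retirement plan contribution: $1,484.69 × 0.085 = $126.20
Taxable wages = $1,484.69 − $126.20 = $1,358.49
Federal withholding: $1,358.49 × 0.19 = $258.11
Municipal income tax: $1,358.49 × 0.026 = $35.32
State tax withheld: $1,358.49 × 0.0537 = $72.95
Social Security tax: cap not yet reached, full $1,484.69 is subject → $1,484.69 × 0.06 = $89.08
Medicare: $1,484.69 × 0.026 = $38.60
Employee stock purchase plan: $107.48
Total deductions = $126.20 + $258.11 + $35.32 + $72.95 + $89.08 + $38.60 + $107.48 = $727.74
Net pay = $1,484.69 − $727.74 = $756.95

$756.95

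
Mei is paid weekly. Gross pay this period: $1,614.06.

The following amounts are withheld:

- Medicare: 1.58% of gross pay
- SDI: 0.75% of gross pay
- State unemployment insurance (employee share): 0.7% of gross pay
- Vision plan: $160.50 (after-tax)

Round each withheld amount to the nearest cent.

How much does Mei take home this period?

$1,404.65

Medicare: $1,614.06 × 0.0158 = $25.50
State unemployment insurance (employee share): $1,614.06 × 0.007 = $11.30
SDI: $1,614.06 × 0.0075 = $12.11
Vision plan: $160.50
Total deductions = $25.50 + $11.30 + $12.11 + $160.50 = $209.41
Net pay = $1,614.06 − $209.41 = $1,404.65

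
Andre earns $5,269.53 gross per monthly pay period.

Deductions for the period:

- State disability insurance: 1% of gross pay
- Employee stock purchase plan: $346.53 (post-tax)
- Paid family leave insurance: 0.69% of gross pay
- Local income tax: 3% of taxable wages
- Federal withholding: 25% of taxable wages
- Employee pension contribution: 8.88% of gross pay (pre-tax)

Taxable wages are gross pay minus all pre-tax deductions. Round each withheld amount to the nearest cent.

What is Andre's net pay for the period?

Employee pension contribution: $5,269.53 × 0.0888 = $467.93
Taxable wages = $5,269.53 − $467.93 = $4,801.60
Local income tax: $4,801.60 × 0.03 = $144.05
Federal withholding: $4,801.60 × 0.25 = $1,200.40
State disability insurance: $5,269.53 × 0.01 = $52.70
Paid family leave insurance: $5,269.53 × 0.0069 = $36.36
Employee stock purchase plan: $346.53
Total deductions = $467.93 + $144.05 + $1,200.40 + $52.70 + $36.36 + $346.53 = $2,247.97
Net pay = $5,269.53 − $2,247.97 = $3,021.56

$3,021.56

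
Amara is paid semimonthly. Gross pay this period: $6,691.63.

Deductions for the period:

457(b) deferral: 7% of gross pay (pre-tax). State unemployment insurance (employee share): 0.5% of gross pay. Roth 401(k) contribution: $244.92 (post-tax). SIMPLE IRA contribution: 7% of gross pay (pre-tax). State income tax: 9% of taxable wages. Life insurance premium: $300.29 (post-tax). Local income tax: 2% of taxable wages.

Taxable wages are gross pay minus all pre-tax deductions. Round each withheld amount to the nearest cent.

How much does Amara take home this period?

457(b) deferral: $6,691.63 × 0.07 = $468.41
SIMPLE IRA contribution: $6,691.63 × 0.07 = $468.41
Pre-tax total = $468.41 + $468.41 = $936.82
Taxable wages = $6,691.63 − $936.82 = $5,754.81
Local income tax: $5,754.81 × 0.02 = $115.10
State income tax: $5,754.81 × 0.09 = $517.93
State unemployment insurance (employee share): $6,691.63 × 0.005 = $33.46
Roth 401(k) contribution: $244.92
Life insurance premium: $300.29
Total deductions = $468.41 + $468.41 + $115.10 + $517.93 + $33.46 + $244.92 + $300.29 = $2,148.52
Net pay = $6,691.63 − $2,148.52 = $4,543.11

$4,543.11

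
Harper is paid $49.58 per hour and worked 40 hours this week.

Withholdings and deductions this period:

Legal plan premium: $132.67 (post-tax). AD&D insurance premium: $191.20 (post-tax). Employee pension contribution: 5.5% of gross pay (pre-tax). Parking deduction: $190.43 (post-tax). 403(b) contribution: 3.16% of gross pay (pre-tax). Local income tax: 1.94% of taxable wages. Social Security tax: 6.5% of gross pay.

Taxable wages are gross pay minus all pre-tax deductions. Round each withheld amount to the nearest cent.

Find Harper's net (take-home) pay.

Gross pay: 40 × $49.58 = $1,983.20
403(b) contribution: $1,983.20 × 0.0316 = $62.67
Employee pension contribution: $1,983.20 × 0.055 = $109.08
Pre-tax total = $62.67 + $109.08 = $171.75
Taxable wages = $1,983.20 − $171.75 = $1,811.45
Local income tax: $1,811.45 × 0.0194 = $35.14
Social Security tax: $1,983.20 × 0.065 = $128.91
AD&D insurance premium: $191.20
Legal plan premium: $132.67
Parking deduction: $190.43
Total deductions = $62.67 + $109.08 + $35.14 + $128.91 + $191.20 + $132.67 + $190.43 = $850.10
Net pay = $1,983.20 − $850.10 = $1,133.10

$1,133.10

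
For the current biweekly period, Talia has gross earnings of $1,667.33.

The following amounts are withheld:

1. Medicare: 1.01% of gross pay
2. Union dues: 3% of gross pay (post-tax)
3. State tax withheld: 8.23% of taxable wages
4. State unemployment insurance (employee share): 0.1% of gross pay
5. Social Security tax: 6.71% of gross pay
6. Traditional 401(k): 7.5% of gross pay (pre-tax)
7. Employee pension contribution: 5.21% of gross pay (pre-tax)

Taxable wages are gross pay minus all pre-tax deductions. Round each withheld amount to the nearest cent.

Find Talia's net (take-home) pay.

Employee pension contribution: $1,667.33 × 0.0521 = $86.87
Traditional 401(k): $1,667.33 × 0.075 = $125.05
Pre-tax total = $86.87 + $125.05 = $211.92
Taxable wages = $1,667.33 − $211.92 = $1,455.41
State tax withheld: $1,455.41 × 0.0823 = $119.78
Social Security tax: $1,667.33 × 0.0671 = $111.88
State unemployment insurance (employee share): $1,667.33 × 0.001 = $1.67
Medicare: $1,667.33 × 0.0101 = $16.84
Union dues: $1,667.33 × 0.03 = $50.02
Total deductions = $86.87 + $125.05 + $119.78 + $111.88 + $1.67 + $16.84 + $50.02 = $512.11
Net pay = $1,667.33 − $512.11 = $1,155.22

$1,155.22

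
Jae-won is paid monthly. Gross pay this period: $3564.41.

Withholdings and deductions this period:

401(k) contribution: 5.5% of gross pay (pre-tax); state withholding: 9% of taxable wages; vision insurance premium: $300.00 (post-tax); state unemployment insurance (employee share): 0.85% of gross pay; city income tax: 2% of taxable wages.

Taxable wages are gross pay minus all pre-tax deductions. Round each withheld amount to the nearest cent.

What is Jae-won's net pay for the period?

$2667.55

401(k) contribution: $3564.41 × 0.055 = $196.04
Taxable wages = $3564.41 − $196.04 = $3368.37
City income tax: $3368.37 × 0.02 = $67.37
State withholding: $3368.37 × 0.09 = $303.15
State unemployment insurance (employee share): $3564.41 × 0.0085 = $30.30
Vision insurance premium: $300.00
Total deductions = $196.04 + $67.37 + $303.15 + $30.30 + $300.00 = $896.86
Net pay = $3564.41 − $896.86 = $2667.55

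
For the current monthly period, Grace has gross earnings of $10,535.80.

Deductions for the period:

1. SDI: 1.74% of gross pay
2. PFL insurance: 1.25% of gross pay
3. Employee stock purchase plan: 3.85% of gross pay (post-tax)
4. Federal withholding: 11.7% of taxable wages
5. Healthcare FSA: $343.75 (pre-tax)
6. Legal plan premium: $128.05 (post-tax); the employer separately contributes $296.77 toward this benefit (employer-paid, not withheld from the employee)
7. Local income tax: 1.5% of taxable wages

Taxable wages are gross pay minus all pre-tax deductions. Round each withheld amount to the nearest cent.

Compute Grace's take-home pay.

Healthcare FSA: $343.75
Taxable wages = $10,535.80 − $343.75 = $10,192.05
Local income tax: $10,192.05 × 0.015 = $152.88
Federal withholding: $10,192.05 × 0.117 = $1,192.47
PFL insurance: $10,535.80 × 0.0125 = $131.70
SDI: $10,535.80 × 0.0174 = $183.32
Employee stock purchase plan: $10,535.80 × 0.0385 = $405.63
Legal plan premium: $128.05
(Employer's $296.77 toward legal plan premium is not withheld from the employee.)
Total deductions = $343.75 + $152.88 + $1,192.47 + $131.70 + $183.32 + $405.63 + $128.05 = $2,537.80
Net pay = $10,535.80 − $2,537.80 = $7,998.00

$7,998.00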